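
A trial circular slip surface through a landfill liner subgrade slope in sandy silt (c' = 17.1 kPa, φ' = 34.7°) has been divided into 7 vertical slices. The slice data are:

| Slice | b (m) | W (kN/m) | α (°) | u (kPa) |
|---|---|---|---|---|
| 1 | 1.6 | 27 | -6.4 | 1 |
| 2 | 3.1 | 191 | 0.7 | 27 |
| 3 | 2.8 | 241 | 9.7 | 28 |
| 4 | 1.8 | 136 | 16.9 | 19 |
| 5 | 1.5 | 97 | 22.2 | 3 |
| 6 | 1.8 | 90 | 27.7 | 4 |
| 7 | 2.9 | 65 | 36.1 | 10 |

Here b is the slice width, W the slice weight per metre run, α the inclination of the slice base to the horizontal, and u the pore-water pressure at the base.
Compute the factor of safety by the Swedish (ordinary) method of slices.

FS = 3.42

Ordinary method of slices: FS = Σ[c'·Δl_i + (W_i cosα_i − u_i·Δl_i)·tanφ'] / Σ W_i sinα_i, with Δl_i = b_i / cosα_i.
Slice 1: Δl = 1.6/cos(-6.4°) = 1.610 m; N'_1 = 27·cos(-6.4°) − 1·1.610 = 25.2; c'Δl = 27.53; W sinα = -3.0
Slice 2: Δl = 3.1/cos0.7° = 3.100 m; N'_2 = 191·cos0.7° − 27·3.100 = 107.3; c'Δl = 53.01; W sinα = 2.3
Slice 3: Δl = 2.8/cos9.7° = 2.841 m; N'_3 = 241·cos9.7° − 28·2.841 = 158.0; c'Δl = 48.57; W sinα = 40.6
Slice 4: Δl = 1.8/cos16.9° = 1.881 m; N'_4 = 136·cos16.9° − 19·1.881 = 94.4; c'Δl = 32.17; W sinα = 39.5
Slice 5: Δl = 1.5/cos22.2° = 1.620 m; N'_5 = 97·cos22.2° − 3·1.620 = 84.9; c'Δl = 27.70; W sinα = 36.7
Slice 6: Δl = 1.8/cos27.7° = 2.033 m; N'_6 = 90·cos27.7° − 4·2.033 = 71.6; c'Δl = 34.76; W sinα = 41.8
Slice 7: Δl = 2.9/cos36.1° = 3.589 m; N'_7 = 65·cos36.1° − 10·3.589 = 16.6; c'Δl = 61.37; W sinα = 38.3
Σc'Δl = 285.1 kN/m; ΣN' = 558.0 kN/m; ΣW sinα = 196.2 kN/m
Resisting = 285.1 + 558.0·tan34.7° = 285.1 + 386.4 = 671.5 kN/m
FS = 671.5 / 196.2 = 3.422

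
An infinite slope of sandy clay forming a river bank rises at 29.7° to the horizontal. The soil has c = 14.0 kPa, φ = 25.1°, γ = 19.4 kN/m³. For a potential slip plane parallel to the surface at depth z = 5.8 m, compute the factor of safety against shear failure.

For an infinite slope with a slip plane parallel to the surface (no pore pressure): FS = [c + γz cos²β tanφ] / [γz sinβ cosβ].
γz = 19.4·5.8 = 112.52 kN/m²
Numerator = 14.0 + 112.52·cos²29.7°·tan25.1° = 14.0 + 112.52·0.7545·0.4684 = 53.769 kPa
Denominator = 112.52·sin29.7°·cos29.7° = 112.52·0.4955·0.8686 = 48.425 kPa
FS = 53.769 / 48.425 = 1.110

FS = 1.11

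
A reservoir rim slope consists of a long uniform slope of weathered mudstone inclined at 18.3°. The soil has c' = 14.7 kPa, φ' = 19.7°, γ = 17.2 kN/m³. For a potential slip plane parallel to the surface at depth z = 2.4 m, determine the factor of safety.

For an infinite slope with a slip plane parallel to the surface (no pore pressure): FS = [c' + γz cos²β tanφ'] / [γz sinβ cosβ].
γz = 17.2·2.4 = 41.28 kN/m²
Numerator = 14.7 + 41.28·cos²18.3°·tan19.7° = 14.7 + 41.28·0.9014·0.3581 = 28.023 kPa
Denominator = 41.28·sin18.3°·cos18.3° = 41.28·0.3140·0.9494 = 12.306 kPa
FS = 28.023 / 12.306 = 2.277

FS = 2.28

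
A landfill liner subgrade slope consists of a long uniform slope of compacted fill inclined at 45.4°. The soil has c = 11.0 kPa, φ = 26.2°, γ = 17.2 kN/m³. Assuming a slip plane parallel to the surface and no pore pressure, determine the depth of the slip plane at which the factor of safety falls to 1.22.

Setting FS = 1.22 in FS = [c + γz cos²β tanφ] / [γz sinβ cosβ] and solving for z:
z = c / [γ cosβ (FS·sinβ − cosβ·tanφ)]
  = 11.0 / [17.2·cos45.4°·(1.22·sin45.4° − cos45.4°·tan26.2°)]
  = 11.0 / [17.2·0.7022·(1.22·0.7120 − 0.7022·0.4921)]
  = 11.0 / 6.3183 = 1.741 m

z = 1.74 m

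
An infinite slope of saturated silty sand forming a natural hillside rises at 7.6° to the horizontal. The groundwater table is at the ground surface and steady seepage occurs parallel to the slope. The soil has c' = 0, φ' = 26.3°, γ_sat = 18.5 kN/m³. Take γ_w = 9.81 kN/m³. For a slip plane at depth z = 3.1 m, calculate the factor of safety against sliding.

FS = 1.74

With seepage parallel to the slope and the water table at the surface, the effective normal stress on the slip plane uses the buoyant unit weight γ' = γ_sat − γ_w while the driving shear stress uses γ_sat:
FS = [c' + γ' z cos²β tanφ'] / [γ_sat z sinβ cosβ]
(For c' = 0 this reduces to FS = (γ'/γ_sat)·tanφ'/tanβ.)
γ' = 18.5 − 9.81 = 8.69 kN/m³
Numerator = 0.0 + 8.69·3.1·cos²7.6°·tan26.3° = 0.0 + 8.69·3.1·0.9825·0.4942 = 13.081 kPa
Denominator = 18.5·3.1·sin7.6°·cos7.6° = 18.5·3.1·0.1323·0.9912 = 7.518 kPa
FS = 13.081 / 7.518 = 1.740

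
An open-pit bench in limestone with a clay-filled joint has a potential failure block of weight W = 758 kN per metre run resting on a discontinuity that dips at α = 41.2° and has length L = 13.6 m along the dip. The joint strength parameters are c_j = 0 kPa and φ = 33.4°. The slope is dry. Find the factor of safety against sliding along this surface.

Resolving the block weight along and normal to the plane and applying the Mohr–Coulomb strength on the joint:
N' = W cosα = 758·cos41.2° = 570.3 kN/m
Driving force T = W sinα = 758·sin41.2° = 499.3 kN/m
Resisting force R = c_j·L + N'·tanφ = 0·13.6 + 570.3·tan33.4° = 0.0 + 376.1 = 376.1 kN/m
FS = R / T = 376.1 / 499.3 = 0.753

FS = 0.75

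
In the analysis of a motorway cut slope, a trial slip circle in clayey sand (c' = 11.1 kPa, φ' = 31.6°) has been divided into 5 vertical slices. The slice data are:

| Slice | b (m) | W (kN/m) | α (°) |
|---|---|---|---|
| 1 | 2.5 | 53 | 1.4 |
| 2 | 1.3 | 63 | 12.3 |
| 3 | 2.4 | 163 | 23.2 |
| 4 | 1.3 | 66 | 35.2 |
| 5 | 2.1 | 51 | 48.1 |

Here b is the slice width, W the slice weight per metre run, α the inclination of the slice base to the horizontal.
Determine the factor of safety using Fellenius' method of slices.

FS = 2.20

Ordinary method of slices: FS = Σ[c'·Δl_i + (W_i cosα_i)·tanφ'] / Σ W_i sinα_i, with Δl_i = b_i / cosα_i.
Slice 1: Δl = 2.5/cos1.4° = 2.501 m; N'_1 = 53·cos1.4° = 53.0; c'Δl = 27.76; W sinα = 1.3
Slice 2: Δl = 1.3/cos12.3° = 1.331 m; N'_2 = 63·cos12.3° = 61.6; c'Δl = 14.77; W sinα = 13.4
Slice 3: Δl = 2.4/cos23.2° = 2.611 m; N'_3 = 163·cos23.2° = 149.8; c'Δl = 28.98; W sinα = 64.2
Slice 4: Δl = 1.3/cos35.2° = 1.591 m; N'_4 = 66·cos35.2° = 53.9; c'Δl = 17.66; W sinα = 38.0
Slice 5: Δl = 2.1/cos48.1° = 3.145 m; N'_5 = 51·cos48.1° = 34.1; c'Δl = 34.90; W sinα = 38.0
Σc'Δl = 124.1 kN/m; ΣN' = 352.3 kN/m; ΣW sinα = 154.9 kN/m
Resisting = 124.1 + 352.3·tan31.6° = 124.1 + 216.8 = 340.8 kN/m
FS = 340.8 / 154.9 = 2.200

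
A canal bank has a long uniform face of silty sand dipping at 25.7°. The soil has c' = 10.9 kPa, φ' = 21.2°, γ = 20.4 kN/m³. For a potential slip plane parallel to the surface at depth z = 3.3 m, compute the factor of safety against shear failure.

FS = 1.22

For an infinite slope with a slip plane parallel to the surface (no pore pressure): FS = [c' + γz cos²β tanφ'] / [γz sinβ cosβ].
γz = 20.4·3.3 = 67.32 kN/m²
Numerator = 10.9 + 67.32·cos²25.7°·tan21.2° = 10.9 + 67.32·0.8119·0.3879 = 32.101 kPa
Denominator = 67.32·sin25.7°·cos25.7° = 67.32·0.4337·0.9011 = 26.306 kPa
FS = 32.101 / 26.306 = 1.220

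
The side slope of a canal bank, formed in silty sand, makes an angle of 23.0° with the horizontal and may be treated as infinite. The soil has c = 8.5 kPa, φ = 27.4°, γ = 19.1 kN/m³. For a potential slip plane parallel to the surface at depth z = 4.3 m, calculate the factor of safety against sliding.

For an infinite slope with a slip plane parallel to the surface (no pore pressure): FS = [c + γz cos²β tanφ] / [γz sinβ cosβ].
γz = 19.1·4.3 = 82.13 kN/m²
Numerator = 8.5 + 82.13·cos²23.0°·tan27.4° = 8.5 + 82.13·0.8473·0.5184 = 44.573 kPa
Denominator = 82.13·sin23.0°·cos23.0° = 82.13·0.3907·0.9205 = 29.540 kPa
FS = 44.573 / 29.540 = 1.509

FS = 1.51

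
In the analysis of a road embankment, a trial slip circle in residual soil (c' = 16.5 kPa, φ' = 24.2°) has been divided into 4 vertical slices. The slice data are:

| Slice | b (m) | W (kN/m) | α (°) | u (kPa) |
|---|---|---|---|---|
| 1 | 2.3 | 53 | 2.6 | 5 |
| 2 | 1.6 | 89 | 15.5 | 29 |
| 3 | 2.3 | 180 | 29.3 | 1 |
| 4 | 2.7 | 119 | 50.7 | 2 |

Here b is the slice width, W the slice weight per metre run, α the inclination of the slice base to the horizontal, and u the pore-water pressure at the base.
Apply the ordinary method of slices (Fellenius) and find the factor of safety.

FS = 1.52

Ordinary method of slices: FS = Σ[c'·Δl_i + (W_i cosα_i − u_i·Δl_i)·tanφ'] / Σ W_i sinα_i, with Δl_i = b_i / cosα_i.
Slice 1: Δl = 2.3/cos2.6° = 2.302 m; N'_1 = 53·cos2.6° − 5·2.302 = 41.4; c'Δl = 37.99; W sinα = 2.4
Slice 2: Δl = 1.6/cos15.5° = 1.660 m; N'_2 = 89·cos15.5° − 29·1.660 = 37.6; c'Δl = 27.40; W sinα = 23.8
Slice 3: Δl = 2.3/cos29.3° = 2.637 m; N'_3 = 180·cos29.3° − 1·2.637 = 154.3; c'Δl = 43.52; W sinα = 88.1
Slice 4: Δl = 2.7/cos50.7° = 4.263 m; N'_4 = 119·cos50.7° − 2·4.263 = 66.8; c'Δl = 70.34; W sinα = 92.1
Σc'Δl = 179.2 kN/m; ΣN' = 300.2 kN/m; ΣW sinα = 206.4 kN/m
Resisting = 179.2 + 300.2·tan24.2° = 179.2 + 134.9 = 314.2 kN/m
FS = 314.2 / 206.4 = 1.522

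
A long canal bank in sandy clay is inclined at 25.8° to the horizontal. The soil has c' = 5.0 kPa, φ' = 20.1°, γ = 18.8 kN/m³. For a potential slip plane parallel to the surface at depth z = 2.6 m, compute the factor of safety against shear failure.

FS = 1.02

For an infinite slope with a slip plane parallel to the surface (no pore pressure): FS = [c' + γz cos²β tanφ'] / [γz sinβ cosβ].
γz = 18.8·2.6 = 48.88 kN/m²
Numerator = 5.0 + 48.88·cos²25.8°·tan20.1° = 5.0 + 48.88·0.8106·0.3659 = 19.499 kPa
Denominator = 48.88·sin25.8°·cos25.8° = 48.88·0.4352·0.9003 = 19.153 kPa
FS = 19.499 / 19.153 = 1.018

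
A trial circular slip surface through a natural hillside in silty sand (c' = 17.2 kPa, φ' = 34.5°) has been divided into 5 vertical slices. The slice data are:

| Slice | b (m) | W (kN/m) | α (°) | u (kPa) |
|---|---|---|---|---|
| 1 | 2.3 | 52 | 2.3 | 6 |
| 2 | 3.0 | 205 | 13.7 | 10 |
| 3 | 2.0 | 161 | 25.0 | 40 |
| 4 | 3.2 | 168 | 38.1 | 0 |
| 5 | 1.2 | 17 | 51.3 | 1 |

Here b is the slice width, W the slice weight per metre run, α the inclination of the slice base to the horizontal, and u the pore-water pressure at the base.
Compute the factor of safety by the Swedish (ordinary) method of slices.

FS = 2.17

Ordinary method of slices: FS = Σ[c'·Δl_i + (W_i cosα_i − u_i·Δl_i)·tanφ'] / Σ W_i sinα_i, with Δl_i = b_i / cosα_i.
Slice 1: Δl = 2.3/cos2.3° = 2.302 m; N'_1 = 52·cos2.3° − 6·2.302 = 38.1; c'Δl = 39.59; W sinα = 2.1
Slice 2: Δl = 3.0/cos13.7° = 3.088 m; N'_2 = 205·cos13.7° − 10·3.088 = 168.3; c'Δl = 53.11; W sinα = 48.6
Slice 3: Δl = 2.0/cos25.0° = 2.207 m; N'_3 = 161·cos25.0° − 40·2.207 = 57.6; c'Δl = 37.96; W sinα = 68.0
Slice 4: Δl = 3.2/cos38.1° = 4.066 m; N'_4 = 168·cos38.1° − 0·4.066 = 132.2; c'Δl = 69.94; W sinα = 103.7
Slice 5: Δl = 1.2/cos51.3° = 1.919 m; N'_5 = 17·cos51.3° − 1·1.919 = 8.7; c'Δl = 33.01; W sinα = 13.3
Σc'Δl = 233.6 kN/m; ΣN' = 405.0 kN/m; ΣW sinα = 235.6 kN/m
Resisting = 233.6 + 405.0·tan34.5° = 233.6 + 278.3 = 512.0 kN/m
FS = 512.0 / 235.6 = 2.173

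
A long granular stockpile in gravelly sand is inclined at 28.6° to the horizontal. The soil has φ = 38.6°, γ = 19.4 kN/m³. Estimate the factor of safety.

For a dry cohesionless infinite slope the factor of safety is FS = tanφ / tanβ.
FS = tan38.6° / tan28.6° = 0.7983 / 0.5452 = 1.464

FS = 1.46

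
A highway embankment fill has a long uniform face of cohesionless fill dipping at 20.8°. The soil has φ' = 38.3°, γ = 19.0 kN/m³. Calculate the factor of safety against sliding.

For a dry cohesionless infinite slope the factor of safety is FS = tanφ' / tanβ.
FS = tan38.3° / tan20.8° = 0.7898 / 0.3799 = 2.079

FS = 2.08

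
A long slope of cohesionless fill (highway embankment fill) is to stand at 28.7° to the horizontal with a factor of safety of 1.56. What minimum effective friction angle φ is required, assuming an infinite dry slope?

FS = tanφ/tanβ ⇒ tanφ = FS · tanβ = 1.56 · tan28.7° = 0.8541
φ = arctan(0.8541) = 40.50°

φ = 40.5°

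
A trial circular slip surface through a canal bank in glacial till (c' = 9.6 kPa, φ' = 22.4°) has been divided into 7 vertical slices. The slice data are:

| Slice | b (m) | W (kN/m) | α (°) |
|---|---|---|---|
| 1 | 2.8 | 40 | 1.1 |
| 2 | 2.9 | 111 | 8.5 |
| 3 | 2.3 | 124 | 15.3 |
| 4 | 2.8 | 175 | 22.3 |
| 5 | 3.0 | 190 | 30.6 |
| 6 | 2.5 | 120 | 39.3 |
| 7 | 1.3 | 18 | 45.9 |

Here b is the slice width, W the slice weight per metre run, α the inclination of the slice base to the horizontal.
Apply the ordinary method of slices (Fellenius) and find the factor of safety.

FS = 1.58

Ordinary method of slices: FS = Σ[c'·Δl_i + (W_i cosα_i)·tanφ'] / Σ W_i sinα_i, with Δl_i = b_i / cosα_i.
Slice 1: Δl = 2.8/cos1.1° = 2.801 m; N'_1 = 40·cos1.1° = 40.0; c'Δl = 26.88; W sinα = 0.8
Slice 2: Δl = 2.9/cos8.5° = 2.932 m; N'_2 = 111·cos8.5° = 109.8; c'Δl = 28.15; W sinα = 16.4
Slice 3: Δl = 2.3/cos15.3° = 2.385 m; N'_3 = 124·cos15.3° = 119.6; c'Δl = 22.89; W sinα = 32.7
Slice 4: Δl = 2.8/cos22.3° = 3.026 m; N'_4 = 175·cos22.3° = 161.9; c'Δl = 29.05; W sinα = 66.4
Slice 5: Δl = 3.0/cos30.6° = 3.485 m; N'_5 = 190·cos30.6° = 163.5; c'Δl = 33.46; W sinα = 96.7
Slice 6: Δl = 2.5/cos39.3° = 3.231 m; N'_6 = 120·cos39.3° = 92.9; c'Δl = 31.01; W sinα = 76.0
Slice 7: Δl = 1.3/cos45.9° = 1.868 m; N'_7 = 18·cos45.9° = 12.5; c'Δl = 17.93; W sinα = 12.9
Σc'Δl = 189.4 kN/m; ΣN' = 700.2 kN/m; ΣW sinα = 301.9 kN/m
Resisting = 189.4 + 700.2·tan22.4° = 189.4 + 288.6 = 478.0 kN/m
FS = 478.0 / 301.9 = 1.583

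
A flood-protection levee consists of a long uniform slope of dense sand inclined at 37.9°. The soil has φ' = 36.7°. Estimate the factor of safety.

For a dry cohesionless infinite slope the factor of safety is FS = tanφ' / tanβ.
FS = tan36.7° / tan37.9° = 0.7454 / 0.7785 = 0.957

FS = 0.96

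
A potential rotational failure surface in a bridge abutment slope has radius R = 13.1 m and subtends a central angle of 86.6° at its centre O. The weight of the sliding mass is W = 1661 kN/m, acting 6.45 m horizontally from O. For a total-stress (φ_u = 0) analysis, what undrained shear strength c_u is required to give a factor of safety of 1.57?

c_u = 64.8 kPa

FS = c_u·L_a·R / (W·d), so c_u = FS·W·d / (L_a·R).
Arc length L_a = R·θ = 13.1·(86.6°·π/180) = 13.1·1.5115 = 19.80 m
c_u = 1.57·1661·6.45 / (19.80·13.1) = 16820.1 / 259.38 = 64.85 kPa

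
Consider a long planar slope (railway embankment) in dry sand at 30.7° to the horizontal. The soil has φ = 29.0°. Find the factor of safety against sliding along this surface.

FS = 0.93

For a dry cohesionless infinite slope the factor of safety is FS = tanφ / tanβ.
FS = tan29.0° / tan30.7° = 0.5543 / 0.5938 = 0.934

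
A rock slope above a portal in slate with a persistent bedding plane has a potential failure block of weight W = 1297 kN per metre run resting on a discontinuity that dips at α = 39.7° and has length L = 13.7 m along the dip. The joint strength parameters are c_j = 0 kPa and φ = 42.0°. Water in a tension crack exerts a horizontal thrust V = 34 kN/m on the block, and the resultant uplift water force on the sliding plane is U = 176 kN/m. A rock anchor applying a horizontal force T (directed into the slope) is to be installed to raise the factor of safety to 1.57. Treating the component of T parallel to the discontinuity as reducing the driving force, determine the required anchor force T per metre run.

T = 348 kN/m

Resolving forces along and normal to the sliding plane, with the horizontal anchor force T adding T·sinα to the effective normal force and T·cosα acting up the plane against the driving force:
FS = [c_jL + (W cosα − U − V sinα + T sinα) tanφ] / [W sinα + V cosα − T cosα]
Without the anchor: N' = 800.2 kN/m, driving T_d = 854.6 kN/m, resisting R = 0·13.7 + 800.2·tan42.0° = 720.5 kN/m, FS = 0.84.
Setting FS = 1.57 and solving for T:
1.57·(854.6 − T cos39.7°) = 720.5 + T sin39.7°·tan42.0°
T·(sin39.7°·tan42.0° + 1.57·cos39.7°) = 1.57·854.6 − 720.5
T·(0.6388·0.9004 + 1.57·0.7694) = 1341.8 − 720.5 = 621.3
T·1.7831 = 621.3
T = 348.4 kN/m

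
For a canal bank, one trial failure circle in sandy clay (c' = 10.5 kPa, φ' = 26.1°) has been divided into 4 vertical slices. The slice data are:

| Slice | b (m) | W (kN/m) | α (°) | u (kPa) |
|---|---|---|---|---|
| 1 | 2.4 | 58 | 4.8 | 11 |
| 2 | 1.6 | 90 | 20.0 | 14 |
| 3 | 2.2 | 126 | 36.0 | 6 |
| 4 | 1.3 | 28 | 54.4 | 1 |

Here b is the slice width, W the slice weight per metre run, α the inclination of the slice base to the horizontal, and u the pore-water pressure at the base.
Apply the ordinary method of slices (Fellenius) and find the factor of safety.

Ordinary method of slices: FS = Σ[c'·Δl_i + (W_i cosα_i − u_i·Δl_i)·tanφ'] / Σ W_i sinα_i, with Δl_i = b_i / cosα_i.
Slice 1: Δl = 2.4/cos4.8° = 2.408 m; N'_1 = 58·cos4.8° − 11·2.408 = 31.3; c'Δl = 25.29; W sinα = 4.9
Slice 2: Δl = 1.6/cos20.0° = 1.703 m; N'_2 = 90·cos20.0° − 14·1.703 = 60.7; c'Δl = 17.88; W sinα = 30.8
Slice 3: Δl = 2.2/cos36.0° = 2.719 m; N'_3 = 126·cos36.0° − 6·2.719 = 85.6; c'Δl = 28.55; W sinα = 74.1
Slice 4: Δl = 1.3/cos54.4° = 2.233 m; N'_4 = 28·cos54.4° − 1·2.233 = 14.1; c'Δl = 23.45; W sinα = 22.8
Σc'Δl = 95.2 kN/m; ΣN' = 191.7 kN/m; ΣW sinα = 132.5 kN/m
Resisting = 95.2 + 191.7·tan26.1° = 95.2 + 93.9 = 189.1 kN/m
FS = 189.1 / 132.5 = 1.428

FS = 1.43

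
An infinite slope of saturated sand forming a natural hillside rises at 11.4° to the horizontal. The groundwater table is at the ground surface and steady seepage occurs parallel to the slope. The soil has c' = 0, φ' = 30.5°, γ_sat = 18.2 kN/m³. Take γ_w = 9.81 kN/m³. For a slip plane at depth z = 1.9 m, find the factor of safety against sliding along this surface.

With seepage parallel to the slope and the water table at the surface, the effective normal stress on the slip plane uses the buoyant unit weight γ' = γ_sat − γ_w while the driving shear stress uses γ_sat:
FS = [c' + γ' z cos²β tanφ'] / [γ_sat z sinβ cosβ]
(For c' = 0 this reduces to FS = (γ'/γ_sat)·tanφ'/tanβ.)
γ' = 18.2 − 9.81 = 8.39 kN/m³
Numerator = 0.0 + 8.39·1.9·cos²11.4°·tan30.5° = 0.0 + 8.39·1.9·0.9609·0.5890 = 9.023 kPa
Denominator = 18.2·1.9·sin11.4°·cos11.4° = 18.2·1.9·0.1977·0.9803 = 6.700 kPa
FS = 9.023 / 6.700 = 1.347

FS = 1.35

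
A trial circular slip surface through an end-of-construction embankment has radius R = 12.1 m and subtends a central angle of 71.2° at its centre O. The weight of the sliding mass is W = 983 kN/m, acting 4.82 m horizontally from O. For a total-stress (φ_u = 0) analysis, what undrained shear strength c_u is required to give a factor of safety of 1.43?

FS = c_u·L_a·R / (W·d), so c_u = FS·W·d / (L_a·R).
Arc length L_a = R·θ = 12.1·(71.2°·π/180) = 12.1·1.2427 = 15.04 m
c_u = 1.43·983·4.82 / (15.04·12.1) = 6775.4 / 181.94 = 37.24 kPa

c_u = 37.2 kPa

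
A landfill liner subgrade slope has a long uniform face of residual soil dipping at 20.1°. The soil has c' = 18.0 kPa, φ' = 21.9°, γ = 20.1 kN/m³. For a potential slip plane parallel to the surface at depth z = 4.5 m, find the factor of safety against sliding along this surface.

For an infinite slope with a slip plane parallel to the surface (no pore pressure): FS = [c' + γz cos²β tanφ'] / [γz sinβ cosβ].
γz = 20.1·4.5 = 90.45 kN/m²
Numerator = 18.0 + 90.45·cos²20.1°·tan21.9° = 18.0 + 90.45·0.8819·0.4020 = 50.066 kPa
Denominator = 90.45·sin20.1°·cos20.1° = 90.45·0.3437·0.9391 = 29.191 kPa
FS = 50.066 / 29.191 = 1.715

FS = 1.72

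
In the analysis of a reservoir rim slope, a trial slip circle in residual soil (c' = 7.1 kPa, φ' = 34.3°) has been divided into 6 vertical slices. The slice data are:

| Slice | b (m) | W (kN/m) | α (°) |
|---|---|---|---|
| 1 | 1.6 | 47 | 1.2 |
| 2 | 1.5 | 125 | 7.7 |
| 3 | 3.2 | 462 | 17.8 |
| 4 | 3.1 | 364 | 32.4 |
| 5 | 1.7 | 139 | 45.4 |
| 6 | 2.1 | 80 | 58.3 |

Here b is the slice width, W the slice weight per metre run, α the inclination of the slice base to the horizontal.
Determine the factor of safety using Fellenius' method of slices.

FS = 1.61

Ordinary method of slices: FS = Σ[c'·Δl_i + (W_i cosα_i)·tanφ'] / Σ W_i sinα_i, with Δl_i = b_i / cosα_i.
Slice 1: Δl = 1.6/cos1.2° = 1.600 m; N'_1 = 47·cos1.2° = 47.0; c'Δl = 11.36; W sinα = 1.0
Slice 2: Δl = 1.5/cos7.7° = 1.514 m; N'_2 = 125·cos7.7° = 123.9; c'Δl = 10.75; W sinα = 16.7
Slice 3: Δl = 3.2/cos17.8° = 3.361 m; N'_3 = 462·cos17.8° = 439.9; c'Δl = 23.86; W sinα = 141.2
Slice 4: Δl = 3.1/cos32.4° = 3.672 m; N'_4 = 364·cos32.4° = 307.3; c'Δl = 26.07; W sinα = 195.0
Slice 5: Δl = 1.7/cos45.4° = 2.421 m; N'_5 = 139·cos45.4° = 97.6; c'Δl = 17.19; W sinα = 99.0
Slice 6: Δl = 2.1/cos58.3° = 3.996 m; N'_6 = 80·cos58.3° = 42.0; c'Δl = 28.37; W sinα = 68.1
Σc'Δl = 117.6 kN/m; ΣN' = 1057.7 kN/m; ΣW sinα = 521.0 kN/m
Resisting = 117.6 + 1057.7·tan34.3° = 117.6 + 721.5 = 839.1 kN/m
FS = 839.1 / 521.0 = 1.610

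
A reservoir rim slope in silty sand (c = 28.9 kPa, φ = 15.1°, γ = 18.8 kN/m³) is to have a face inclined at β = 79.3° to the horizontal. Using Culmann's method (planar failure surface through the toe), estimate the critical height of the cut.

H_c = 10.33 m

Culmann's analysis gives the critical failure plane at α_cr = (β + φ)/2 = (79.3 + 15.1)/2 = 47.2°, and the critical height
H_c = (4c/γ) · sinβ cosφ / [1 − cos(β − φ)]
    = (4·28.9/18.8) · sin79.3°·cos15.1° / [1 − cos(64.2°)]
    = 6.149 · 0.9826·0.9655 / [1 − 0.4352]
    = 6.149 · 0.9487 / 0.5648
    = 10.33 m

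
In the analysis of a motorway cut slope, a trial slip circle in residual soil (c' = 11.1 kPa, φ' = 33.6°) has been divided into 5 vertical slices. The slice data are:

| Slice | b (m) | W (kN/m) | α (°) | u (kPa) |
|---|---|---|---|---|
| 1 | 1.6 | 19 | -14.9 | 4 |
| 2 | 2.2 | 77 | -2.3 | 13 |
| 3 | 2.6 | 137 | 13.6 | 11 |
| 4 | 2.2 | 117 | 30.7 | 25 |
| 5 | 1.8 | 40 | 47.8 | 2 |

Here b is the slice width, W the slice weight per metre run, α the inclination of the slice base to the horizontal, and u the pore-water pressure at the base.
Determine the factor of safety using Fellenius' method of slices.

FS = 2.45

Ordinary method of slices: FS = Σ[c'·Δl_i + (W_i cosα_i − u_i·Δl_i)·tanφ'] / Σ W_i sinα_i, with Δl_i = b_i / cosα_i.
Slice 1: Δl = 1.6/cos(-14.9°) = 1.656 m; N'_1 = 19·cos(-14.9°) − 4·1.656 = 11.7; c'Δl = 18.38; W sinα = -4.9
Slice 2: Δl = 2.2/cos(-2.3°) = 2.202 m; N'_2 = 77·cos(-2.3°) − 13·2.202 = 48.3; c'Δl = 24.44; W sinα = -3.1
Slice 3: Δl = 2.6/cos13.6° = 2.675 m; N'_3 = 137·cos13.6° − 11·2.675 = 103.7; c'Δl = 29.69; W sinα = 32.2
Slice 4: Δl = 2.2/cos30.7° = 2.559 m; N'_4 = 117·cos30.7° − 25·2.559 = 36.6; c'Δl = 28.40; W sinα = 59.7
Slice 5: Δl = 1.8/cos47.8° = 2.680 m; N'_5 = 40·cos47.8° − 2·2.680 = 21.5; c'Δl = 29.74; W sinα = 29.6
Σc'Δl = 130.7 kN/m; ΣN' = 221.9 kN/m; ΣW sinα = 113.6 kN/m
Resisting = 130.7 + 221.9·tan33.6° = 130.7 + 147.5 = 278.1 kN/m
FS = 278.1 / 113.6 = 2.448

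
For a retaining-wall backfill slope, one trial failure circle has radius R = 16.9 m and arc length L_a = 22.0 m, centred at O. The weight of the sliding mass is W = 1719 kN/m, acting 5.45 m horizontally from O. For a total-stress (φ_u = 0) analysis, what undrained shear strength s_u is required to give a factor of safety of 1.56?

FS = s_u·L_a·R / (W·d), so s_u = FS·W·d / (L_a·R).
s_u = 1.56·1719·5.45 / (22.00·16.9) = 14614.9 / 371.80 = 39.31 kPa

s_u = 39.3 kPa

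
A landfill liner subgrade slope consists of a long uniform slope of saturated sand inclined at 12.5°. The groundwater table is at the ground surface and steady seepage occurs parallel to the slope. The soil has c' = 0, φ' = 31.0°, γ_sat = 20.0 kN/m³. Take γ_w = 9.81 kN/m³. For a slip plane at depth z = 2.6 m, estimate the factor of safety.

FS = 1.38

With seepage parallel to the slope and the water table at the surface, the effective normal stress on the slip plane uses the buoyant unit weight γ' = γ_sat − γ_w while the driving shear stress uses γ_sat:
FS = [c' + γ' z cos²β tanφ'] / [γ_sat z sinβ cosβ]
(For c' = 0 this reduces to FS = (γ'/γ_sat)·tanφ'/tanβ.)
γ' = 20.0 − 9.81 = 10.19 kN/m³
Numerator = 0.0 + 10.19·2.6·cos²12.5°·tan31.0° = 0.0 + 10.19·2.6·0.9532·0.6009 = 15.173 kPa
Denominator = 20.0·2.6·sin12.5°·cos12.5° = 20.0·2.6·0.2164·0.9763 = 10.988 kPa
FS = 15.173 / 10.988 = 1.381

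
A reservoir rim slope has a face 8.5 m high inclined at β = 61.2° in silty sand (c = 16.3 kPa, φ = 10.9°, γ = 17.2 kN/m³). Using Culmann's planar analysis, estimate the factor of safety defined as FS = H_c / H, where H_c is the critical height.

FS = 1.06

H_c = (4c/γ) · sinβ cosφ / [1 − cos(β − φ)]
    = (4·16.3/17.2) · sin61.2°·cos10.9° / [1 − cos50.3°]
    = 3.791 · 0.8605 / 0.3612 = 9.03 m
FS = H_c / H = 9.03 / 8.5 = 1.062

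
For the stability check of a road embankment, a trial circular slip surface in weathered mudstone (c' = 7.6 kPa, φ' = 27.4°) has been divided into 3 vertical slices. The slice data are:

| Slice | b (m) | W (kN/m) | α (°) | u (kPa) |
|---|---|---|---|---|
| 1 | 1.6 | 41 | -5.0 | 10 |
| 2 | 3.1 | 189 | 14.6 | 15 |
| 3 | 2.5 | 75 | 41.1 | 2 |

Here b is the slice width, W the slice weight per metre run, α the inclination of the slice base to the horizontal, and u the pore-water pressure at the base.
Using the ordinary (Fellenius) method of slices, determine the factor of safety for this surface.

FS = 1.82

Ordinary method of slices: FS = Σ[c'·Δl_i + (W_i cosα_i − u_i·Δl_i)·tanφ'] / Σ W_i sinα_i, with Δl_i = b_i / cosα_i.
Slice 1: Δl = 1.6/cos(-5.0°) = 1.606 m; N'_1 = 41·cos(-5.0°) − 10·1.606 = 24.8; c'Δl = 12.21; W sinα = -3.6
Slice 2: Δl = 3.1/cos14.6° = 3.203 m; N'_2 = 189·cos14.6° − 15·3.203 = 134.8; c'Δl = 24.35; W sinα = 47.6
Slice 3: Δl = 2.5/cos41.1° = 3.318 m; N'_3 = 75·cos41.1° − 2·3.318 = 49.9; c'Δl = 25.21; W sinα = 49.3
Σc'Δl = 61.8 kN/m; ΣN' = 209.5 kN/m; ΣW sinα = 93.4 kN/m
Resisting = 61.8 + 209.5·tan27.4° = 61.8 + 108.6 = 170.4 kN/m
FS = 170.4 / 93.4 = 1.825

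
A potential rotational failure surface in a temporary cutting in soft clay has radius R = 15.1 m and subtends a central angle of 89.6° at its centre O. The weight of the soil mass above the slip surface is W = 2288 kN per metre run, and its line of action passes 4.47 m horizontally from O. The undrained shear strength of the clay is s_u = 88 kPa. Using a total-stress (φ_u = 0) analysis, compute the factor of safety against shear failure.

Taking moments about the centre O, the resisting moment is provided by the undrained shear strength acting along the arc:
Arc length L_a = R·θ = 15.1·(89.6°·π/180) = 15.1·1.5638 = 23.61 m
M_R = s_u·L_a·R = 88·23.61·15.1 = 31377.8 kN·m/m
M_D = W·d = 2288·4.47 = 10227.4 kN·m/m
FS = M_R / M_D = 31377.8 / 10227.4 = 3.068

FS = 3.07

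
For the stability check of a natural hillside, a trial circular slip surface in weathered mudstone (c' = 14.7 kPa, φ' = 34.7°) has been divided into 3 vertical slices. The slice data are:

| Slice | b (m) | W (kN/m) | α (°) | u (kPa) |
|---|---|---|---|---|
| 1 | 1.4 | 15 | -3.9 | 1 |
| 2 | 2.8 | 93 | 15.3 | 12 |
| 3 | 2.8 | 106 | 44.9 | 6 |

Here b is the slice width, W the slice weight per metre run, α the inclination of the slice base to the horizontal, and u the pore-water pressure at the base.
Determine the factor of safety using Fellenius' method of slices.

FS = 2.08

Ordinary method of slices: FS = Σ[c'·Δl_i + (W_i cosα_i − u_i·Δl_i)·tanφ'] / Σ W_i sinα_i, with Δl_i = b_i / cosα_i.
Slice 1: Δl = 1.4/cos(-3.9°) = 1.403 m; N'_1 = 15·cos(-3.9°) − 1·1.403 = 13.6; c'Δl = 20.63; W sinα = -1.0
Slice 2: Δl = 2.8/cos15.3° = 2.903 m; N'_2 = 93·cos15.3° − 12·2.903 = 54.9; c'Δl = 42.67; W sinα = 24.5
Slice 3: Δl = 2.8/cos44.9° = 3.953 m; N'_3 = 106·cos44.9° − 6·3.953 = 51.4; c'Δl = 58.11; W sinα = 74.8
Σc'Δl = 121.4 kN/m; ΣN' = 119.8 kN/m; ΣW sinα = 98.3 kN/m
Resisting = 121.4 + 119.8·tan34.7° = 121.4 + 83.0 = 204.4 kN/m
FS = 204.4 / 98.3 = 2.078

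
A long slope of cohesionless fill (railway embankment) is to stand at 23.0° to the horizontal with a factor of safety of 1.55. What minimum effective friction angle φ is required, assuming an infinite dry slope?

φ = 33.3°

FS = tanφ/tanβ ⇒ tanφ = FS · tanβ = 1.55 · tan23.0° = 0.6579
φ = arctan(0.6579) = 33.34°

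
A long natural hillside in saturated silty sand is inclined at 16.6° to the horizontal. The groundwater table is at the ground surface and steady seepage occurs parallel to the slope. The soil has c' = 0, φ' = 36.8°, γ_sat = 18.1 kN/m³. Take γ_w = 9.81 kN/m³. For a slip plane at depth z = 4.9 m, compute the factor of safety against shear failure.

With seepage parallel to the slope and the water table at the surface, the effective normal stress on the slip plane uses the buoyant unit weight γ' = γ_sat − γ_w while the driving shear stress uses γ_sat:
FS = [c' + γ' z cos²β tanφ'] / [γ_sat z sinβ cosβ]
(For c' = 0 this reduces to FS = (γ'/γ_sat)·tanφ'/tanβ.)
γ' = 18.1 − 9.81 = 8.29 kN/m³
Numerator = 0.0 + 8.29·4.9·cos²16.6°·tan36.8° = 0.0 + 8.29·4.9·0.9184·0.7481 = 27.908 kPa
Denominator = 18.1·4.9·sin16.6°·cos16.6° = 18.1·4.9·0.2857·0.9583 = 24.282 kPa
FS = 27.908 / 24.282 = 1.149

FS = 1.15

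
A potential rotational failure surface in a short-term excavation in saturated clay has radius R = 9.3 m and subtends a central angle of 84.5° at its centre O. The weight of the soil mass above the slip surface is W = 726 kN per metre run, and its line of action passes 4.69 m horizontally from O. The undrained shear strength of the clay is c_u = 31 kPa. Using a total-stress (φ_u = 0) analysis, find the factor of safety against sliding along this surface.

FS = 1.16

Taking moments about the centre O, the resisting moment is provided by the undrained shear strength acting along the arc:
Arc length L_a = R·θ = 9.3·(84.5°·π/180) = 9.3·1.4748 = 13.72 m
M_R = c_u·L_a·R = 31·13.72·9.3 = 3954.2 kN·m/m
M_D = W·d = 726·4.69 = 3404.9 kN·m/m
FS = M_R / M_D = 3954.2 / 3404.9 = 1.161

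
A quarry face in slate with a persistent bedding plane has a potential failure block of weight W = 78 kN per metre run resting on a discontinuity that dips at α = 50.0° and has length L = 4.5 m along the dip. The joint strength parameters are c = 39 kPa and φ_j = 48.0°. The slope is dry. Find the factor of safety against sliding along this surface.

FS = 3.87

Resolving the block weight along and normal to the plane and applying the Mohr–Coulomb strength on the joint:
N' = W cosα = 78·cos50.0° = 50.1 kN/m
Driving force T = W sinα = 78·sin50.0° = 59.8 kN/m
Resisting force R = c·L + N'·tanφ_j = 39·4.5 + 50.1·tan48.0° = 175.5 + 55.7 = 231.2 kN/m
FS = R / T = 231.2 / 59.8 = 3.869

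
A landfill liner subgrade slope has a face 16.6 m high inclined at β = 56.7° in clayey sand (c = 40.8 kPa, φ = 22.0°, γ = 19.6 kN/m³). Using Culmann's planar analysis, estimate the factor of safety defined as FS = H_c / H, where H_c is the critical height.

H_c = (4c/γ) · sinβ cosφ / [1 − cos(β − φ)]
    = (4·40.8/19.6) · sin56.7°·cos22.0° / [1 − cos34.7°]
    = 8.327 · 0.7749 / 0.1779 = 36.28 m
FS = H_c / H = 36.28 / 16.6 = 2.186

FS = 2.19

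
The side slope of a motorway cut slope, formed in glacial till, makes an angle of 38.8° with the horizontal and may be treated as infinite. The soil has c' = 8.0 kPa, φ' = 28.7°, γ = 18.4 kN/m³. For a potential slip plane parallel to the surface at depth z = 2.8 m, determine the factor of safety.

For an infinite slope with a slip plane parallel to the surface (no pore pressure): FS = [c' + γz cos²β tanφ'] / [γz sinβ cosβ].
γz = 18.4·2.8 = 51.52 kN/m²
Numerator = 8.0 + 51.52·cos²38.8°·tan28.7° = 8.0 + 51.52·0.6074·0.5475 = 25.132 kPa
Denominator = 51.52·sin38.8°·cos38.8° = 51.52·0.6266·0.7793 = 25.159 kPa
FS = 25.132 / 25.159 = 0.999

FS = 1.00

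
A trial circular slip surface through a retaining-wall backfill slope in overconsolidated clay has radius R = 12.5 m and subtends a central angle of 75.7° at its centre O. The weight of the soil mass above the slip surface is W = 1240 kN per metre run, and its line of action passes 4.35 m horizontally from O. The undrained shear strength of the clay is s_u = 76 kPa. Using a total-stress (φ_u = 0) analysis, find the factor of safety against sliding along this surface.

FS = 2.91

Taking moments about the centre O, the resisting moment is provided by the undrained shear strength acting along the arc:
Arc length L_a = R·θ = 12.5·(75.7°·π/180) = 12.5·1.3212 = 16.52 m
M_R = s_u·L_a·R = 76·16.52·12.5 = 15689.4 kN·m/m
M_D = W·d = 1240·4.35 = 5394.0 kN·m/m
FS = M_R / M_D = 15689.4 / 5394.0 = 2.909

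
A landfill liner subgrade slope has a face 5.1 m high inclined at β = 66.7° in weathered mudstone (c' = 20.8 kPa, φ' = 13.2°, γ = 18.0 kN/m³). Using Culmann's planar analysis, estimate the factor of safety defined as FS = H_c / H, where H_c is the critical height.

H_c = (4c'/γ) · sinβ cosφ' / [1 − cos(β − φ')]
    = (4·20.8/18.0) · sin66.7°·cos13.2° / [1 − cos53.5°]
    = 4.622 · 0.8942 / 0.4052 = 10.20 m
FS = H_c / H = 10.20 / 5.1 = 2.000

FS = 2.00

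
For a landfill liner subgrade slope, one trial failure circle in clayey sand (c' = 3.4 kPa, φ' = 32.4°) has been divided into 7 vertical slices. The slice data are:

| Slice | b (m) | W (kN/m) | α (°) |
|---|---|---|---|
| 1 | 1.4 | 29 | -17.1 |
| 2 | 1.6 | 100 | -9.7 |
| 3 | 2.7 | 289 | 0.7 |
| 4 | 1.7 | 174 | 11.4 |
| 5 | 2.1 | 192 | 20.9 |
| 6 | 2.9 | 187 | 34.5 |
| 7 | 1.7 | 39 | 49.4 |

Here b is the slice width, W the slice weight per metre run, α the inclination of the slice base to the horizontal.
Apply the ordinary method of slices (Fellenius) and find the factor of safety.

Ordinary method of slices: FS = Σ[c'·Δl_i + (W_i cosα_i)·tanφ'] / Σ W_i sinα_i, with Δl_i = b_i / cosα_i.
Slice 1: Δl = 1.4/cos(-17.1°) = 1.465 m; N'_1 = 29·cos(-17.1°) = 27.7; c'Δl = 4.98; W sinα = -8.5
Slice 2: Δl = 1.6/cos(-9.7°) = 1.623 m; N'_2 = 100·cos(-9.7°) = 98.6; c'Δl = 5.52; W sinα = -16.8
Slice 3: Δl = 2.7/cos0.7° = 2.700 m; N'_3 = 289·cos0.7° = 289.0; c'Δl = 9.18; W sinα = 3.5
Slice 4: Δl = 1.7/cos11.4° = 1.734 m; N'_4 = 174·cos11.4° = 170.6; c'Δl = 5.90; W sinα = 34.4
Slice 5: Δl = 2.1/cos20.9° = 2.248 m; N'_5 = 192·cos20.9° = 179.4; c'Δl = 7.64; W sinα = 68.5
Slice 6: Δl = 2.9/cos34.5° = 3.519 m; N'_6 = 187·cos34.5° = 154.1; c'Δl = 11.96; W sinα = 105.9
Slice 7: Δl = 1.7/cos49.4° = 2.612 m; N'_7 = 39·cos49.4° = 25.4; c'Δl = 8.88; W sinα = 29.6
Σc'Δl = 54.1 kN/m; ΣN' = 944.7 kN/m; ΣW sinα = 216.6 kN/m
Resisting = 54.1 + 944.7·tan32.4° = 54.1 + 599.5 = 653.6 kN/m
FS = 653.6 / 216.6 = 3.018

FS = 3.02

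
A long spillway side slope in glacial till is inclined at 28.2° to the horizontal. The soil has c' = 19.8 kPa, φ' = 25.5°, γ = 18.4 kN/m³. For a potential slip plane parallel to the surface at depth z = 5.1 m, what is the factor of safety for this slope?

For an infinite slope with a slip plane parallel to the surface (no pore pressure): FS = [c' + γz cos²β tanφ'] / [γz sinβ cosβ].
γz = 18.4·5.1 = 93.84 kN/m²
Numerator = 19.8 + 93.84·cos²28.2°·tan25.5° = 19.8 + 93.84·0.7767·0.4770 = 54.564 kPa
Denominator = 93.84·sin28.2°·cos28.2° = 93.84·0.4726·0.8813 = 39.081 kPa
FS = 54.564 / 39.081 = 1.396

FS = 1.40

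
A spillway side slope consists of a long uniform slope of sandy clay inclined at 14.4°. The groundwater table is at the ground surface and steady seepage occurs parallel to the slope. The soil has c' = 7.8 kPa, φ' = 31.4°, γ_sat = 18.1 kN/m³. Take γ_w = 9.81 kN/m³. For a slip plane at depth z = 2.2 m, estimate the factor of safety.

With seepage parallel to the slope and the water table at the surface, the effective normal stress on the slip plane uses the buoyant unit weight γ' = γ_sat − γ_w while the driving shear stress uses γ_sat:
FS = [c' + γ' z cos²β tanφ'] / [γ_sat z sinβ cosβ]
γ' = 18.1 − 9.81 = 8.29 kN/m³
Numerator = 7.8 + 8.29·2.2·cos²14.4°·tan31.4° = 7.8 + 8.29·2.2·0.9382·0.6104 = 18.244 kPa
Denominator = 18.1·2.2·sin14.4°·cos14.4° = 18.1·2.2·0.2487·0.9686 = 9.592 kPa
FS = 18.244 / 9.592 = 1.902

FS = 1.90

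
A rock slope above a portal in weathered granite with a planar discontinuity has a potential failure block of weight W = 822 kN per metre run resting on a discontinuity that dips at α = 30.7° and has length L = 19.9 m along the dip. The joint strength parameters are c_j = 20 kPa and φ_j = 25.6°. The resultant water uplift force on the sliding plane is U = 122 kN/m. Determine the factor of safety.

FS = 1.62

Resolving the block weight along and normal to the plane and applying the Mohr–Coulomb strength on the joint:
N' = W cosα − U = 822·cos30.7° − 122 = 584.8 kN/m
Driving force T = W sinα = 822·sin30.7° = 419.7 kN/m
Resisting force R = c_j·L + N'·tanφ_j = 20·19.9 + 584.8·tan25.6° = 398.0 + 280.2 = 678.2 kN/m
FS = R / T = 678.2 / 419.7 = 1.616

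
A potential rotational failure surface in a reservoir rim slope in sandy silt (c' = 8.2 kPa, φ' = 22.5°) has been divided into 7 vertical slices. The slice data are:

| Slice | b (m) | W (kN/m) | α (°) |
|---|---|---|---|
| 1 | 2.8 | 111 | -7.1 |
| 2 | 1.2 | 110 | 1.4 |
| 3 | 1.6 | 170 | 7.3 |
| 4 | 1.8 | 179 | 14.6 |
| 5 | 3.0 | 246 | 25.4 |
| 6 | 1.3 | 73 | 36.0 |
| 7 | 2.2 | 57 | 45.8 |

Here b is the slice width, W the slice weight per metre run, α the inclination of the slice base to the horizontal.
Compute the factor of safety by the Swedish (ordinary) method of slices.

Ordinary method of slices: FS = Σ[c'·Δl_i + (W_i cosα_i)·tanφ'] / Σ W_i sinα_i, with Δl_i = b_i / cosα_i.
Slice 1: Δl = 2.8/cos(-7.1°) = 2.822 m; N'_1 = 111·cos(-7.1°) = 110.1; c'Δl = 23.14; W sinα = -13.7
Slice 2: Δl = 1.2/cos1.4° = 1.200 m; N'_2 = 110·cos1.4° = 110.0; c'Δl = 9.84; W sinα = 2.7
Slice 3: Δl = 1.6/cos7.3° = 1.613 m; N'_3 = 170·cos7.3° = 168.6; c'Δl = 13.23; W sinα = 21.6
Slice 4: Δl = 1.8/cos14.6° = 1.860 m; N'_4 = 179·cos14.6° = 173.2; c'Δl = 15.25; W sinα = 45.1
Slice 5: Δl = 3.0/cos25.4° = 3.321 m; N'_5 = 246·cos25.4° = 222.2; c'Δl = 27.23; W sinα = 105.5
Slice 6: Δl = 1.3/cos36.0° = 1.607 m; N'_6 = 73·cos36.0° = 59.1; c'Δl = 13.18; W sinα = 42.9
Slice 7: Δl = 2.2/cos45.8° = 3.156 m; N'_7 = 57·cos45.8° = 39.7; c'Δl = 25.88; W sinα = 40.9
Σc'Δl = 127.7 kN/m; ΣN' = 883.0 kN/m; ΣW sinα = 245.0 kN/m
Resisting = 127.7 + 883.0·tan22.5° = 127.7 + 365.7 = 493.5 kN/m
FS = 493.5 / 245.0 = 2.014

FS = 2.01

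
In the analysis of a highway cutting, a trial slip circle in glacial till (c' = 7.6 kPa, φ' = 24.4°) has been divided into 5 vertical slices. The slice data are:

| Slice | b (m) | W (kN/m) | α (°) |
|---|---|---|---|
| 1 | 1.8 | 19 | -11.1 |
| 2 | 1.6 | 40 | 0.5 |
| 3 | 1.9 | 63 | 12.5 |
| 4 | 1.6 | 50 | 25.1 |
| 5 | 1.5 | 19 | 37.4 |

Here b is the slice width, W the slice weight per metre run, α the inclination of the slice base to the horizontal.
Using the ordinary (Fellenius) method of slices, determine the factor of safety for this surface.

FS = 3.50

Ordinary method of slices: FS = Σ[c'·Δl_i + (W_i cosα_i)·tanφ'] / Σ W_i sinα_i, with Δl_i = b_i / cosα_i.
Slice 1: Δl = 1.8/cos(-11.1°) = 1.834 m; N'_1 = 19·cos(-11.1°) = 18.6; c'Δl = 13.94; W sinα = -3.7
Slice 2: Δl = 1.6/cos0.5° = 1.600 m; N'_2 = 40·cos0.5° = 40.0; c'Δl = 12.16; W sinα = 0.3
Slice 3: Δl = 1.9/cos12.5° = 1.946 m; N'_3 = 63·cos12.5° = 61.5; c'Δl = 14.79; W sinα = 13.6
Slice 4: Δl = 1.6/cos25.1° = 1.767 m; N'_4 = 50·cos25.1° = 45.3; c'Δl = 13.43; W sinα = 21.2
Slice 5: Δl = 1.5/cos37.4° = 1.888 m; N'_5 = 19·cos37.4° = 15.1; c'Δl = 14.35; W sinα = 11.5
Σc'Δl = 68.7 kN/m; ΣN' = 180.5 kN/m; ΣW sinα = 43.1 kN/m
Resisting = 68.7 + 180.5·tan24.4° = 68.7 + 81.9 = 150.6 kN/m
FS = 150.6 / 43.1 = 3.495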